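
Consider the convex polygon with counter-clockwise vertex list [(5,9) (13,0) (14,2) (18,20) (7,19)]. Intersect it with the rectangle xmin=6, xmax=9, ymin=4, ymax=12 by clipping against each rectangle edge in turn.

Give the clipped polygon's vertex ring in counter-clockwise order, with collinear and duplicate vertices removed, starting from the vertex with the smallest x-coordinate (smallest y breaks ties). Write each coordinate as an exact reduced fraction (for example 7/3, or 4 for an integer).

Clipped polygon: [(6,63/8) (9,9/2) (9,12) (6,12)]

1. After x ≥ 6: [(6,14) (6,63/8) (13,0) (14,2) (18,20) (7,19)]
2. After x ≤ 9: [(6,14) (6,63/8) (9,9/2) (9,211/11) (7,19)]
3. After y ≥ 4: [(6,14) (6,63/8) (9,9/2) (9,211/11) (7,19)]
4. After y ≤ 12: [(6,12) (6,63/8) (9,9/2) (9,12)]
5. Canonical ring: [(6,63/8) (9,9/2) (9,12) (6,12)]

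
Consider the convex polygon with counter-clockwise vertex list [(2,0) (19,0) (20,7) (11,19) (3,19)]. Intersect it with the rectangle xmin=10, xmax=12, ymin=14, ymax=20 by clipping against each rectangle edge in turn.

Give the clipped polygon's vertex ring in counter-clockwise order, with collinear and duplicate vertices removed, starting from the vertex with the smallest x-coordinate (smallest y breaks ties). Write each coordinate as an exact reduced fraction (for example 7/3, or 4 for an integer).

Clipped polygon: [(10,14) (12,14) (12,53/3) (11,19) (10,19)]

1. After x ≥ 10: [(10,0) (19,0) (20,7) (11,19) (10,19)]
2. After x ≤ 12: [(10,0) (12,0) (12,53/3) (11,19) (10,19)]
3. After y ≥ 14: [(10,14) (12,14) (12,53/3) (11,19) (10,19)]
4. After y ≤ 20: [(10,14) (12,14) (12,53/3) (11,19) (10,19)]
5. Canonical ring: [(10,14) (12,14) (12,53/3) (11,19) (10,19)]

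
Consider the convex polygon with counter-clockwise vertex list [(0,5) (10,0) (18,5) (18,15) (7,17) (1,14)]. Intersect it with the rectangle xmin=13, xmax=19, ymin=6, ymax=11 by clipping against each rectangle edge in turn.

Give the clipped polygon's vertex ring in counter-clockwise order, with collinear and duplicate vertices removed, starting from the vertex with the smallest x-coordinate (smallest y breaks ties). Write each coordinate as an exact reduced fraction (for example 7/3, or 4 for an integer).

1. After x ≥ 13: [(13,15/8) (18,5) (18,15) (13,175/11)]
2. After x ≤ 19: [(13,15/8) (18,5) (18,15) (13,175/11)]
3. After y ≥ 6: [(13,6) (18,6) (18,15) (13,175/11)]
4. After y ≤ 11: [(13,11) (13,6) (18,6) (18,11)]
5. Canonical ring: [(13,6) (18,6) (18,11) (13,11)]

Clipped polygon: [(13,6) (18,6) (18,11) (13,11)]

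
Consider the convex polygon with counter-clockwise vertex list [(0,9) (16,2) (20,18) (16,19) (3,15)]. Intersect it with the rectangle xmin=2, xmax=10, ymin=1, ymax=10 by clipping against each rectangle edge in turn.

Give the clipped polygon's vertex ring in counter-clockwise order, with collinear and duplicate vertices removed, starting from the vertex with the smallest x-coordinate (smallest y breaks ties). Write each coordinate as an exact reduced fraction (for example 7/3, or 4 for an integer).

1. After x ≥ 2: [(2,13) (2,65/8) (16,2) (20,18) (16,19) (3,15)]
2. After x ≤ 10: [(2,13) (2,65/8) (10,37/8) (10,223/13) (3,15)]
3. After y ≥ 1: [(2,13) (2,65/8) (10,37/8) (10,223/13) (3,15)]
4. After y ≤ 10: [(2,10) (2,65/8) (10,37/8) (10,10)]
5. Canonical ring: [(2,65/8) (10,37/8) (10,10) (2,10)]

Clipped polygon: [(2,65/8) (10,37/8) (10,10) (2,10)]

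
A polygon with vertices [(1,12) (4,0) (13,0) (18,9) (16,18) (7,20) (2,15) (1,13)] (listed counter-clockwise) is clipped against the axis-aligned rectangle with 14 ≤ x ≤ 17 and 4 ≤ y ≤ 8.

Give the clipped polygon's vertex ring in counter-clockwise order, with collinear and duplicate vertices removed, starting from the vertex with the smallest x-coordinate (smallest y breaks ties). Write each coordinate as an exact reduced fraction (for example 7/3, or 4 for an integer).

1. After x ≥ 14: [(14,9/5) (18,9) (16,18) (14,166/9)]
2. After x ≤ 17: [(14,9/5) (17,36/5) (17,27/2) (16,18) (14,166/9)]
3. After y ≥ 4: [(14,4) (137/9,4) (17,36/5) (17,27/2) (16,18) (14,166/9)]
4. After y ≤ 8: [(14,8) (14,4) (137/9,4) (17,36/5) (17,8)]
5. Canonical ring: [(14,4) (137/9,4) (17,36/5) (17,8) (14,8)]

Clipped polygon: [(14,4) (137/9,4) (17,36/5) (17,8) (14,8)]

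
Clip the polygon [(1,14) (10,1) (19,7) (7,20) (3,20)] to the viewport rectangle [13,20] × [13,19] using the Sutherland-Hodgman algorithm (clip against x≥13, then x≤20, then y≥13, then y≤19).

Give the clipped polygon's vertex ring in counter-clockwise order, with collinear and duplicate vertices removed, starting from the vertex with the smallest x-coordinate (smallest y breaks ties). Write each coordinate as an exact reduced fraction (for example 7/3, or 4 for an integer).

1. After x ≥ 13: [(13,3) (19,7) (13,27/2)]
2. After x ≤ 20: [(13,3) (19,7) (13,27/2)]
3. After y ≥ 13: [(13,13) (175/13,13) (13,27/2)]
4. After y ≤ 19: [(13,13) (175/13,13) (13,27/2)]
5. Canonical ring: [(13,13) (175/13,13) (13,27/2)]

Clipped polygon: [(13,13) (175/13,13) (13,27/2)]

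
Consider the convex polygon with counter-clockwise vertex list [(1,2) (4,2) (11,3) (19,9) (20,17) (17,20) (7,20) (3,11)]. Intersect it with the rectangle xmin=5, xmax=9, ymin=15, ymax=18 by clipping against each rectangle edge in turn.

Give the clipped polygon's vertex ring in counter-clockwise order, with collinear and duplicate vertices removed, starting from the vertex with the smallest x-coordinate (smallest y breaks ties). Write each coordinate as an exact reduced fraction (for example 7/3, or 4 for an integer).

Clipped polygon: [(5,15) (9,15) (9,18) (55/9,18) (5,31/2)]

1. After x ≥ 5: [(5,15/7) (11,3) (19,9) (20,17) (17,20) (7,20) (5,31/2)]
2. After x ≤ 9: [(5,15/7) (9,19/7) (9,20) (7,20) (5,31/2)]
3. After y ≥ 15: [(5,15) (9,15) (9,20) (7,20) (5,31/2)]
4. After y ≤ 18: [(5,15) (9,15) (9,18) (55/9,18) (5,31/2)]
5. Canonical ring: [(5,15) (9,15) (9,18) (55/9,18) (5,31/2)]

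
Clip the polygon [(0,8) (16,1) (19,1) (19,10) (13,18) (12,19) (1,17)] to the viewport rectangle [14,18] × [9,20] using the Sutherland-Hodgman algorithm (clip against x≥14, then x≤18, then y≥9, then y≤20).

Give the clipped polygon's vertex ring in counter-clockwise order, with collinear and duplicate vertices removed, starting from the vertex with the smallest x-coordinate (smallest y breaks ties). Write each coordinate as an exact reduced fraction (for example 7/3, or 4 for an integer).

1. After x ≥ 14: [(14,15/8) (16,1) (19,1) (19,10) (14,50/3)]
2. After x ≤ 18: [(14,15/8) (16,1) (18,1) (18,34/3) (14,50/3)]
3. After y ≥ 9: [(14,9) (18,9) (18,34/3) (14,50/3)]
4. After y ≤ 20: [(14,9) (18,9) (18,34/3) (14,50/3)]
5. Canonical ring: [(14,9) (18,9) (18,34/3) (14,50/3)]

Clipped polygon: [(14,9) (18,9) (18,34/3) (14,50/3)]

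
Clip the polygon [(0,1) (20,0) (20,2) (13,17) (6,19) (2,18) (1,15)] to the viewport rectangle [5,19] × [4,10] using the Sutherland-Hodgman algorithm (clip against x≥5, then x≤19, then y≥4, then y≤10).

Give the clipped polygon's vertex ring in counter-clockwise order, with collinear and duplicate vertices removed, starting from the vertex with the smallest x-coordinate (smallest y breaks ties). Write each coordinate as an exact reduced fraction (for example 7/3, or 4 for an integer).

Clipped polygon: [(5,4) (19,4) (19,29/7) (244/15,10) (5,10)]

1. After x ≥ 5: [(5,3/4) (20,0) (20,2) (13,17) (6,19) (5,75/4)]
2. After x ≤ 19: [(5,3/4) (19,1/20) (19,29/7) (13,17) (6,19) (5,75/4)]
3. After y ≥ 4: [(5,4) (19,4) (19,29/7) (13,17) (6,19) (5,75/4)]
4. After y ≤ 10: [(5,10) (5,4) (19,4) (19,29/7) (244/15,10)]
5. Canonical ring: [(5,4) (19,4) (19,29/7) (244/15,10) (5,10)]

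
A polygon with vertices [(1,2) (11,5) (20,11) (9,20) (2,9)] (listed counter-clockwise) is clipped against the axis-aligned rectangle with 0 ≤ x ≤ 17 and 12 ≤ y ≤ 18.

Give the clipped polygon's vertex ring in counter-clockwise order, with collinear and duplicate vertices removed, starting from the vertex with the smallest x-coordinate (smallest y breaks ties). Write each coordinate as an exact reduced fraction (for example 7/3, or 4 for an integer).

1. After x ≥ 0: [(1,2) (11,5) (20,11) (9,20) (2,9)]
2. After x ≤ 17: [(1,2) (11,5) (17,9) (17,148/11) (9,20) (2,9)]
3. After y ≥ 12: [(17,12) (17,148/11) (9,20) (43/11,12)]
4. After y ≤ 18: [(17,12) (17,148/11) (103/9,18) (85/11,18) (43/11,12)]
5. Canonical ring: [(43/11,12) (17,12) (17,148/11) (103/9,18) (85/11,18)]

Clipped polygon: [(43/11,12) (17,12) (17,148/11) (103/9,18) (85/11,18)]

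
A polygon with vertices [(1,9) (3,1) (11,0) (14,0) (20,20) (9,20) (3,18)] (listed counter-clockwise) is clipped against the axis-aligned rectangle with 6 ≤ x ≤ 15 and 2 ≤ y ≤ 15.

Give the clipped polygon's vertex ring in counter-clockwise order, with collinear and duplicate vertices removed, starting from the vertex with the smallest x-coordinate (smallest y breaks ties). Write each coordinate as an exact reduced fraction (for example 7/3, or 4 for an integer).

Clipped polygon: [(6,2) (73/5,2) (15,10/3) (15,15) (6,15)]

1. After x ≥ 6: [(6,5/8) (11,0) (14,0) (20,20) (9,20) (6,19)]
2. After x ≤ 15: [(6,5/8) (11,0) (14,0) (15,10/3) (15,20) (9,20) (6,19)]
3. After y ≥ 2: [(6,2) (73/5,2) (15,10/3) (15,20) (9,20) (6,19)]
4. After y ≤ 15: [(6,15) (6,2) (73/5,2) (15,10/3) (15,15)]
5. Canonical ring: [(6,2) (73/5,2) (15,10/3) (15,15) (6,15)]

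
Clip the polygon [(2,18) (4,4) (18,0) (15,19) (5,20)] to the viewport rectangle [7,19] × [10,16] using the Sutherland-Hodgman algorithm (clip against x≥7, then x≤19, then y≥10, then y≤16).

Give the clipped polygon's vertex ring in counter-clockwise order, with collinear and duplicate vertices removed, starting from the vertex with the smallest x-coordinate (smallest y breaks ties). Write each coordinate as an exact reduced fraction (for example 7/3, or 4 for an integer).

Clipped polygon: [(7,10) (312/19,10) (294/19,16) (7,16)]

1. After x ≥ 7: [(7,22/7) (18,0) (15,19) (7,99/5)]
2. After x ≤ 19: [(7,22/7) (18,0) (15,19) (7,99/5)]
3. After y ≥ 10: [(7,10) (312/19,10) (15,19) (7,99/5)]
4. After y ≤ 16: [(7,16) (7,10) (312/19,10) (294/19,16)]
5. Canonical ring: [(7,10) (312/19,10) (294/19,16) (7,16)]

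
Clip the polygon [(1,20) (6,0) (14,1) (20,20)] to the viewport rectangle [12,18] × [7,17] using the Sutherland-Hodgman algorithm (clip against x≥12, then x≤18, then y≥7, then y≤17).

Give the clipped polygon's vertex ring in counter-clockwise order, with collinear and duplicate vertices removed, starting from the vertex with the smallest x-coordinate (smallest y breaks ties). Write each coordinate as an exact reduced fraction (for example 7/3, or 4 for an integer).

Clipped polygon: [(12,7) (302/19,7) (18,41/3) (18,17) (12,17)]

1. After x ≥ 12: [(12,20) (12,3/4) (14,1) (20,20)]
2. After x ≤ 18: [(18,20) (12,20) (12,3/4) (14,1) (18,41/3)]
3. After y ≥ 7: [(18,20) (12,20) (12,7) (302/19,7) (18,41/3)]
4. After y ≤ 17: [(18,17) (12,17) (12,7) (302/19,7) (18,41/3)]
5. Canonical ring: [(12,7) (302/19,7) (18,41/3) (18,17) (12,17)]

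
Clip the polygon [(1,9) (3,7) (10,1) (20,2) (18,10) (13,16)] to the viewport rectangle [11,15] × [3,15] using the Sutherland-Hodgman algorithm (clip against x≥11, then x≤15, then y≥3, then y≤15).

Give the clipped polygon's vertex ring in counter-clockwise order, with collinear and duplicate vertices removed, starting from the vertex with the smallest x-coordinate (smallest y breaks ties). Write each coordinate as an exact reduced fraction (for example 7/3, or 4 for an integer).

Clipped polygon: [(11,3) (15,3) (15,68/5) (83/6,15) (79/7,15) (11,89/6)]

1. After x ≥ 11: [(11,89/6) (11,11/10) (20,2) (18,10) (13,16)]
2. After x ≤ 15: [(11,89/6) (11,11/10) (15,3/2) (15,68/5) (13,16)]
3. After y ≥ 3: [(11,89/6) (11,3) (15,3) (15,68/5) (13,16)]
4. After y ≤ 15: [(79/7,15) (11,89/6) (11,3) (15,3) (15,68/5) (83/6,15)]
5. Canonical ring: [(11,3) (15,3) (15,68/5) (83/6,15) (79/7,15) (11,89/6)]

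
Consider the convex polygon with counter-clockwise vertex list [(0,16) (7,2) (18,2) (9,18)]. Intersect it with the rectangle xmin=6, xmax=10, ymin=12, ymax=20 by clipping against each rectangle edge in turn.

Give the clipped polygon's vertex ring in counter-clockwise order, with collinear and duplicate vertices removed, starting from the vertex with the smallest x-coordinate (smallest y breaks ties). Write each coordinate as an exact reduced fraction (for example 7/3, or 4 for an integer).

Clipped polygon: [(6,12) (10,12) (10,146/9) (9,18) (6,52/3)]

1. After x ≥ 6: [(6,52/3) (6,4) (7,2) (18,2) (9,18)]
2. After x ≤ 10: [(6,52/3) (6,4) (7,2) (10,2) (10,146/9) (9,18)]
3. After y ≥ 12: [(6,52/3) (6,12) (10,12) (10,146/9) (9,18)]
4. After y ≤ 20: [(6,52/3) (6,12) (10,12) (10,146/9) (9,18)]
5. Canonical ring: [(6,12) (10,12) (10,146/9) (9,18) (6,52/3)]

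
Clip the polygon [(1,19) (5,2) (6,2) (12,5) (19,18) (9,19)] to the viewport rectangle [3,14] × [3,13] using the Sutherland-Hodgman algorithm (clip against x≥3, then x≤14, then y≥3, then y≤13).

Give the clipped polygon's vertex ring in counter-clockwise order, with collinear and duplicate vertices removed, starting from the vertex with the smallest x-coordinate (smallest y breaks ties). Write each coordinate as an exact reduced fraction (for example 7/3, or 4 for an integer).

Clipped polygon: [(3,21/2) (81/17,3) (8,3) (12,5) (14,61/7) (14,13) (3,13)]

1. After x ≥ 3: [(3,19) (3,21/2) (5,2) (6,2) (12,5) (19,18) (9,19)]
2. After x ≤ 14: [(3,19) (3,21/2) (5,2) (6,2) (12,5) (14,61/7) (14,37/2) (9,19)]
3. After y ≥ 3: [(3,19) (3,21/2) (81/17,3) (8,3) (12,5) (14,61/7) (14,37/2) (9,19)]
4. After y ≤ 13: [(3,13) (3,21/2) (81/17,3) (8,3) (12,5) (14,61/7) (14,13)]
5. Canonical ring: [(3,21/2) (81/17,3) (8,3) (12,5) (14,61/7) (14,13) (3,13)]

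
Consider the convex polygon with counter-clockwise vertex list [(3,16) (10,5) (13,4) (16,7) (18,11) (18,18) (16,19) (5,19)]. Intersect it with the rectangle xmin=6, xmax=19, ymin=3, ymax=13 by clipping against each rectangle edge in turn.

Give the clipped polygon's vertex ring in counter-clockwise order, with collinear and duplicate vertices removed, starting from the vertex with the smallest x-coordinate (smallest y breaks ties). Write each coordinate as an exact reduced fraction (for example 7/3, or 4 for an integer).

1. After x ≥ 6: [(6,79/7) (10,5) (13,4) (16,7) (18,11) (18,18) (16,19) (6,19)]
2. After x ≤ 19: [(6,79/7) (10,5) (13,4) (16,7) (18,11) (18,18) (16,19) (6,19)]
3. After y ≥ 3: [(6,79/7) (10,5) (13,4) (16,7) (18,11) (18,18) (16,19) (6,19)]
4. After y ≤ 13: [(6,13) (6,79/7) (10,5) (13,4) (16,7) (18,11) (18,13)]
5. Canonical ring: [(6,79/7) (10,5) (13,4) (16,7) (18,11) (18,13) (6,13)]

Clipped polygon: [(6,79/7) (10,5) (13,4) (16,7) (18,11) (18,13) (6,13)]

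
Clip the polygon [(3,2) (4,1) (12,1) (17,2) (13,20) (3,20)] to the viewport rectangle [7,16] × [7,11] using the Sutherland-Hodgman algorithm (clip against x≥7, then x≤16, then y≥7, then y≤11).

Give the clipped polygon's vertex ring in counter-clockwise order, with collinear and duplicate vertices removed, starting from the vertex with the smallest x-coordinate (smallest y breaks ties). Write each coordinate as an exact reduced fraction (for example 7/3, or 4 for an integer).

Clipped polygon: [(7,7) (143/9,7) (15,11) (7,11)]

1. After x ≥ 7: [(7,1) (12,1) (17,2) (13,20) (7,20)]
2. After x ≤ 16: [(7,1) (12,1) (16,9/5) (16,13/2) (13,20) (7,20)]
3. After y ≥ 7: [(7,7) (143/9,7) (13,20) (7,20)]
4. After y ≤ 11: [(7,11) (7,7) (143/9,7) (15,11)]
5. Canonical ring: [(7,7) (143/9,7) (15,11) (7,11)]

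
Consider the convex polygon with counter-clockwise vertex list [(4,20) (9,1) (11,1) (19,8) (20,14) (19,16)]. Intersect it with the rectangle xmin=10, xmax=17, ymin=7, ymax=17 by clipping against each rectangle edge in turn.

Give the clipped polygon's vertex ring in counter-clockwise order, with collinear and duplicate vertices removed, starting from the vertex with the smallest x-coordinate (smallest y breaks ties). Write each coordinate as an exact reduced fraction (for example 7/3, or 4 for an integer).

1. After x ≥ 10: [(10,92/5) (10,1) (11,1) (19,8) (20,14) (19,16)]
2. After x ≤ 17: [(17,248/15) (10,92/5) (10,1) (11,1) (17,25/4)]
3. After y ≥ 7: [(17,7) (17,248/15) (10,92/5) (10,7)]
4. After y ≤ 17: [(17,7) (17,248/15) (61/4,17) (10,17) (10,7)]
5. Canonical ring: [(10,7) (17,7) (17,248/15) (61/4,17) (10,17)]

Clipped polygon: [(10,7) (17,7) (17,248/15) (61/4,17) (10,17)]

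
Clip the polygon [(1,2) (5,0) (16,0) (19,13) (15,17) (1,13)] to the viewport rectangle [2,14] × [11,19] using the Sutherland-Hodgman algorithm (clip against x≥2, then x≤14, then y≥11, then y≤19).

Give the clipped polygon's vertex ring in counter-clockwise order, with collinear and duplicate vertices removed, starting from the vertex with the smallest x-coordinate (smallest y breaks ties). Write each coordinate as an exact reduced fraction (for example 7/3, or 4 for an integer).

Clipped polygon: [(2,11) (14,11) (14,117/7) (2,93/7)]

1. After x ≥ 2: [(2,3/2) (5,0) (16,0) (19,13) (15,17) (2,93/7)]
2. After x ≤ 14: [(2,3/2) (5,0) (14,0) (14,117/7) (2,93/7)]
3. After y ≥ 11: [(2,11) (14,11) (14,117/7) (2,93/7)]
4. After y ≤ 19: [(2,11) (14,11) (14,117/7) (2,93/7)]
5. Canonical ring: [(2,11) (14,11) (14,117/7) (2,93/7)]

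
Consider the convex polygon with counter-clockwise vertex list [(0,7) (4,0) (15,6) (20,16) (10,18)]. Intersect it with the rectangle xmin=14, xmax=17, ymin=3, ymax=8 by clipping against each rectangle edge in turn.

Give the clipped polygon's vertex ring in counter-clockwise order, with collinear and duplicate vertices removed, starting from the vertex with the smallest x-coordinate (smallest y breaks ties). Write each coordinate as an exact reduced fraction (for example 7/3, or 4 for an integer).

1. After x ≥ 14: [(14,60/11) (15,6) (20,16) (14,86/5)]
2. After x ≤ 17: [(14,60/11) (15,6) (17,10) (17,83/5) (14,86/5)]
3. After y ≥ 3: [(14,60/11) (15,6) (17,10) (17,83/5) (14,86/5)]
4. After y ≤ 8: [(14,8) (14,60/11) (15,6) (16,8)]
5. Canonical ring: [(14,60/11) (15,6) (16,8) (14,8)]

Clipped polygon: [(14,60/11) (15,6) (16,8) (14,8)]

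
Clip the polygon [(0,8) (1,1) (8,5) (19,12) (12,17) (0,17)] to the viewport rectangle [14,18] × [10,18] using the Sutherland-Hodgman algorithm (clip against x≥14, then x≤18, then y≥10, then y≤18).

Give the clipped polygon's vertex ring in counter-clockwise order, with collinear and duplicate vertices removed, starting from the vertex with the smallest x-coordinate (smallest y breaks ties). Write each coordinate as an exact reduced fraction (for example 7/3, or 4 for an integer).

Clipped polygon: [(14,10) (111/7,10) (18,125/11) (18,89/7) (14,109/7)]

1. After x ≥ 14: [(14,97/11) (19,12) (14,109/7)]
2. After x ≤ 18: [(14,97/11) (18,125/11) (18,89/7) (14,109/7)]
3. After y ≥ 10: [(14,10) (111/7,10) (18,125/11) (18,89/7) (14,109/7)]
4. After y ≤ 18: [(14,10) (111/7,10) (18,125/11) (18,89/7) (14,109/7)]
5. Canonical ring: [(14,10) (111/7,10) (18,125/11) (18,89/7) (14,109/7)]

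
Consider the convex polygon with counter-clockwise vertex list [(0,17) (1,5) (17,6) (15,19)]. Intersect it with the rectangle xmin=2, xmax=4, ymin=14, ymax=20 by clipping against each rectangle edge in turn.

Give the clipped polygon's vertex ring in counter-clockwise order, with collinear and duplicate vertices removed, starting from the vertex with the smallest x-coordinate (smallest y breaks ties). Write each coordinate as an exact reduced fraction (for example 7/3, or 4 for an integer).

Clipped polygon: [(2,14) (4,14) (4,263/15) (2,259/15)]

1. After x ≥ 2: [(2,259/15) (2,81/16) (17,6) (15,19)]
2. After x ≤ 4: [(4,263/15) (2,259/15) (2,81/16) (4,83/16)]
3. After y ≥ 14: [(4,14) (4,263/15) (2,259/15) (2,14)]
4. After y ≤ 20: [(4,14) (4,263/15) (2,259/15) (2,14)]
5. Canonical ring: [(2,14) (4,14) (4,263/15) (2,259/15)]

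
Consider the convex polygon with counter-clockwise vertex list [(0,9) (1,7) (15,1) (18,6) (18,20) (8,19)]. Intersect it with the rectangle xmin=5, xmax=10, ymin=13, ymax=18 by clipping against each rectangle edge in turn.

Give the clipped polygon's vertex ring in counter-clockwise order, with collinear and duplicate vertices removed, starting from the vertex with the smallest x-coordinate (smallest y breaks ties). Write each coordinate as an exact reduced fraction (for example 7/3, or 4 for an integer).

1. After x ≥ 5: [(5,61/4) (5,37/7) (15,1) (18,6) (18,20) (8,19)]
2. After x ≤ 10: [(5,61/4) (5,37/7) (10,22/7) (10,96/5) (8,19)]
3. After y ≥ 13: [(5,61/4) (5,13) (10,13) (10,96/5) (8,19)]
4. After y ≤ 18: [(36/5,18) (5,61/4) (5,13) (10,13) (10,18)]
5. Canonical ring: [(5,13) (10,13) (10,18) (36/5,18) (5,61/4)]

Clipped polygon: [(5,13) (10,13) (10,18) (36/5,18) (5,61/4)]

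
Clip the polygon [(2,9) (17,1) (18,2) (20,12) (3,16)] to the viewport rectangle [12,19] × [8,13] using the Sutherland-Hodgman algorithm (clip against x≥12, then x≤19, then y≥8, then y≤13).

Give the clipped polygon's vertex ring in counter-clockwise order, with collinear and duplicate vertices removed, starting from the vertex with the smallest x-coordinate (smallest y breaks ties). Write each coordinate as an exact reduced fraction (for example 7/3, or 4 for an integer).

1. After x ≥ 12: [(12,11/3) (17,1) (18,2) (20,12) (12,236/17)]
2. After x ≤ 19: [(12,11/3) (17,1) (18,2) (19,7) (19,208/17) (12,236/17)]
3. After y ≥ 8: [(12,8) (19,8) (19,208/17) (12,236/17)]
4. After y ≤ 13: [(12,13) (12,8) (19,8) (19,208/17) (63/4,13)]
5. Canonical ring: [(12,8) (19,8) (19,208/17) (63/4,13) (12,13)]

Clipped polygon: [(12,8) (19,8) (19,208/17) (63/4,13) (12,13)]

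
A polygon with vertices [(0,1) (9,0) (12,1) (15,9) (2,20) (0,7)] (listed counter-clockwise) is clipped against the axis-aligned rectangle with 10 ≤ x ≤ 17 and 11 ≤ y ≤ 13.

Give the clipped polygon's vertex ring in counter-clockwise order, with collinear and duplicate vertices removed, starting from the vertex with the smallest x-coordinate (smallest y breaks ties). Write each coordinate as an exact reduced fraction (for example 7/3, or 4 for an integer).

Clipped polygon: [(10,11) (139/11,11) (113/11,13) (10,13)]

1. After x ≥ 10: [(10,1/3) (12,1) (15,9) (10,172/13)]
2. After x ≤ 17: [(10,1/3) (12,1) (15,9) (10,172/13)]
3. After y ≥ 11: [(10,11) (139/11,11) (10,172/13)]
4. After y ≤ 13: [(10,13) (10,11) (139/11,11) (113/11,13)]
5. Canonical ring: [(10,11) (139/11,11) (113/11,13) (10,13)]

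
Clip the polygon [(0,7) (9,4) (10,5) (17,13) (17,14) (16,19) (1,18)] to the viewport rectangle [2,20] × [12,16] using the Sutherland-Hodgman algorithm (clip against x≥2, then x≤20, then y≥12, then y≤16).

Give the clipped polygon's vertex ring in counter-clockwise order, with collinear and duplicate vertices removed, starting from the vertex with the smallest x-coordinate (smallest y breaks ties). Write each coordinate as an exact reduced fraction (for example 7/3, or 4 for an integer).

1. After x ≥ 2: [(2,19/3) (9,4) (10,5) (17,13) (17,14) (16,19) (2,271/15)]
2. After x ≤ 20: [(2,19/3) (9,4) (10,5) (17,13) (17,14) (16,19) (2,271/15)]
3. After y ≥ 12: [(2,12) (129/8,12) (17,13) (17,14) (16,19) (2,271/15)]
4. After y ≤ 16: [(2,16) (2,12) (129/8,12) (17,13) (17,14) (83/5,16)]
5. Canonical ring: [(2,12) (129/8,12) (17,13) (17,14) (83/5,16) (2,16)]

Clipped polygon: [(2,12) (129/8,12) (17,13) (17,14) (83/5,16) (2,16)]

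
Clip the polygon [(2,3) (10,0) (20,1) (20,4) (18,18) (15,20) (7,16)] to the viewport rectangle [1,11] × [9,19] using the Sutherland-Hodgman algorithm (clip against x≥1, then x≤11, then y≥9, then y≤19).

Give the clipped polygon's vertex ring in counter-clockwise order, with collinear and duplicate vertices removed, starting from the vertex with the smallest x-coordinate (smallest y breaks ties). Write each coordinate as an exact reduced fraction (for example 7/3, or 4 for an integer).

Clipped polygon: [(56/13,9) (11,9) (11,18) (7,16)]

1. After x ≥ 1: [(2,3) (10,0) (20,1) (20,4) (18,18) (15,20) (7,16)]
2. After x ≤ 11: [(2,3) (10,0) (11,1/10) (11,18) (7,16)]
3. After y ≥ 9: [(56/13,9) (11,9) (11,18) (7,16)]
4. After y ≤ 19: [(56/13,9) (11,9) (11,18) (7,16)]
5. Canonical ring: [(56/13,9) (11,9) (11,18) (7,16)]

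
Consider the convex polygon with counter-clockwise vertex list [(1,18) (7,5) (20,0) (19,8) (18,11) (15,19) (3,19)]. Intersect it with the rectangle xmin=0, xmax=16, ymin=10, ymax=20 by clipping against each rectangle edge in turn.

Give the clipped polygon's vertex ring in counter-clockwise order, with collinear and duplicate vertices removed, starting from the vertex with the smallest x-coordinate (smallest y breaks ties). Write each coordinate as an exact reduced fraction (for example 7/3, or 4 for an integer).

Clipped polygon: [(1,18) (61/13,10) (16,10) (16,49/3) (15,19) (3,19)]

1. After x ≥ 0: [(1,18) (7,5) (20,0) (19,8) (18,11) (15,19) (3,19)]
2. After x ≤ 16: [(1,18) (7,5) (16,20/13) (16,49/3) (15,19) (3,19)]
3. After y ≥ 10: [(1,18) (61/13,10) (16,10) (16,49/3) (15,19) (3,19)]
4. After y ≤ 20: [(1,18) (61/13,10) (16,10) (16,49/3) (15,19) (3,19)]
5. Canonical ring: [(1,18) (61/13,10) (16,10) (16,49/3) (15,19) (3,19)]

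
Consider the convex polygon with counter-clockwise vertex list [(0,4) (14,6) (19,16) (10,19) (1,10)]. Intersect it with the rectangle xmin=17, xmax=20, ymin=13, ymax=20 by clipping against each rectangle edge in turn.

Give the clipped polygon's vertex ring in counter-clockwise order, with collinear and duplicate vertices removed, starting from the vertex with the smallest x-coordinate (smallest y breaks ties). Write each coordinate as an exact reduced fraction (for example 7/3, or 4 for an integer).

Clipped polygon: [(17,13) (35/2,13) (19,16) (17,50/3)]

1. After x ≥ 17: [(17,12) (19,16) (17,50/3)]
2. After x ≤ 20: [(17,12) (19,16) (17,50/3)]
3. After y ≥ 13: [(17,13) (35/2,13) (19,16) (17,50/3)]
4. After y ≤ 20: [(17,13) (35/2,13) (19,16) (17,50/3)]
5. Canonical ring: [(17,13) (35/2,13) (19,16) (17,50/3)]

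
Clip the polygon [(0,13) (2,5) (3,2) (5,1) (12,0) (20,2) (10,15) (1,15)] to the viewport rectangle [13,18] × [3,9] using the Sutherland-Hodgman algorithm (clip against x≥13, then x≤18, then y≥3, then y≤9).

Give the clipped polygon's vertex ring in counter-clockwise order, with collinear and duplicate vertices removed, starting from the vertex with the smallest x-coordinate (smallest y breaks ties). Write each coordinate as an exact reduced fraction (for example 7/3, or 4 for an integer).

Clipped polygon: [(13,3) (18,3) (18,23/5) (190/13,9) (13,9)]

1. After x ≥ 13: [(13,1/4) (20,2) (13,111/10)]
2. After x ≤ 18: [(13,1/4) (18,3/2) (18,23/5) (13,111/10)]
3. After y ≥ 3: [(13,3) (18,3) (18,23/5) (13,111/10)]
4. After y ≤ 9: [(13,9) (13,3) (18,3) (18,23/5) (190/13,9)]
5. Canonical ring: [(13,3) (18,3) (18,23/5) (190/13,9) (13,9)]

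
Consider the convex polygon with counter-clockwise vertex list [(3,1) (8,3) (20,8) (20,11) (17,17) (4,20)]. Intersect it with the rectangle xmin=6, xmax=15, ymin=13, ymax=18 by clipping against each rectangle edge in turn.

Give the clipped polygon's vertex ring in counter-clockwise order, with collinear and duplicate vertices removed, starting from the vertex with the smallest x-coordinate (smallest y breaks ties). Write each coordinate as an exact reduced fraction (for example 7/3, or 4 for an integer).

1. After x ≥ 6: [(6,11/5) (8,3) (20,8) (20,11) (17,17) (6,254/13)]
2. After x ≤ 15: [(6,11/5) (8,3) (15,71/12) (15,227/13) (6,254/13)]
3. After y ≥ 13: [(6,13) (15,13) (15,227/13) (6,254/13)]
4. After y ≤ 18: [(6,18) (6,13) (15,13) (15,227/13) (38/3,18)]
5. Canonical ring: [(6,13) (15,13) (15,227/13) (38/3,18) (6,18)]

Clipped polygon: [(6,13) (15,13) (15,227/13) (38/3,18) (6,18)]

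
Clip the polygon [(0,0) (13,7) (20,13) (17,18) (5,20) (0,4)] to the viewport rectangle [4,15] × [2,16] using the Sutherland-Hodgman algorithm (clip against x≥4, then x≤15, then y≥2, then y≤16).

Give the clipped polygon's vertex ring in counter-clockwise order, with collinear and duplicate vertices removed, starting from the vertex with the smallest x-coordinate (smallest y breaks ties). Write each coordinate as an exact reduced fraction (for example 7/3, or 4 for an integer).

1. After x ≥ 4: [(4,28/13) (13,7) (20,13) (17,18) (5,20) (4,84/5)]
2. After x ≤ 15: [(4,28/13) (13,7) (15,61/7) (15,55/3) (5,20) (4,84/5)]
3. After y ≥ 2: [(4,28/13) (13,7) (15,61/7) (15,55/3) (5,20) (4,84/5)]
4. After y ≤ 16: [(4,16) (4,28/13) (13,7) (15,61/7) (15,16)]
5. Canonical ring: [(4,28/13) (13,7) (15,61/7) (15,16) (4,16)]

Clipped polygon: [(4,28/13) (13,7) (15,61/7) (15,16) (4,16)]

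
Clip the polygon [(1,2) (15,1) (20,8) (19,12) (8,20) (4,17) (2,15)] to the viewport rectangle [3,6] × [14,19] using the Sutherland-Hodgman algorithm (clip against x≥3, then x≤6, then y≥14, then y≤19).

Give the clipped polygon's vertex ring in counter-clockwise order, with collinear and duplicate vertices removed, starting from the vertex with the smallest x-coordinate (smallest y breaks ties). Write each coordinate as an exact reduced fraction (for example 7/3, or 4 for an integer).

1. After x ≥ 3: [(3,13/7) (15,1) (20,8) (19,12) (8,20) (4,17) (3,16)]
2. After x ≤ 6: [(3,13/7) (6,23/14) (6,37/2) (4,17) (3,16)]
3. After y ≥ 14: [(3,14) (6,14) (6,37/2) (4,17) (3,16)]
4. After y ≤ 19: [(3,14) (6,14) (6,37/2) (4,17) (3,16)]
5. Canonical ring: [(3,14) (6,14) (6,37/2) (4,17) (3,16)]

Clipped polygon: [(3,14) (6,14) (6,37/2) (4,17) (3,16)]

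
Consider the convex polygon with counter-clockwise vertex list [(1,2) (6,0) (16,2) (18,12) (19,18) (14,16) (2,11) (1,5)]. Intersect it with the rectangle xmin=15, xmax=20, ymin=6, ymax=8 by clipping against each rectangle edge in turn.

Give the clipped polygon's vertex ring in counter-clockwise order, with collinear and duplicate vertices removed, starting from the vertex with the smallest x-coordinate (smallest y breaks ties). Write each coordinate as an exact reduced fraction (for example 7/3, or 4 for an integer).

1. After x ≥ 15: [(15,9/5) (16,2) (18,12) (19,18) (15,82/5)]
2. After x ≤ 20: [(15,9/5) (16,2) (18,12) (19,18) (15,82/5)]
3. After y ≥ 6: [(15,6) (84/5,6) (18,12) (19,18) (15,82/5)]
4. After y ≤ 8: [(15,8) (15,6) (84/5,6) (86/5,8)]
5. Canonical ring: [(15,6) (84/5,6) (86/5,8) (15,8)]

Clipped polygon: [(15,6) (84/5,6) (86/5,8) (15,8)]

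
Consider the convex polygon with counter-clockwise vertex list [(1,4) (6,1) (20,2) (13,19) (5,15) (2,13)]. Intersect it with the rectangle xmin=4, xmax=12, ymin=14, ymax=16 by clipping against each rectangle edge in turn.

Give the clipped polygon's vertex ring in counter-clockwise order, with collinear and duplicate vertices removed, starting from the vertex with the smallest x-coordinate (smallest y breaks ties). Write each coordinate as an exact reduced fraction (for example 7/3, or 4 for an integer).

Clipped polygon: [(4,14) (12,14) (12,16) (7,16) (5,15) (4,43/3)]

1. After x ≥ 4: [(4,11/5) (6,1) (20,2) (13,19) (5,15) (4,43/3)]
2. After x ≤ 12: [(4,11/5) (6,1) (12,10/7) (12,37/2) (5,15) (4,43/3)]
3. After y ≥ 14: [(4,14) (12,14) (12,37/2) (5,15) (4,43/3)]
4. After y ≤ 16: [(4,14) (12,14) (12,16) (7,16) (5,15) (4,43/3)]
5. Canonical ring: [(4,14) (12,14) (12,16) (7,16) (5,15) (4,43/3)]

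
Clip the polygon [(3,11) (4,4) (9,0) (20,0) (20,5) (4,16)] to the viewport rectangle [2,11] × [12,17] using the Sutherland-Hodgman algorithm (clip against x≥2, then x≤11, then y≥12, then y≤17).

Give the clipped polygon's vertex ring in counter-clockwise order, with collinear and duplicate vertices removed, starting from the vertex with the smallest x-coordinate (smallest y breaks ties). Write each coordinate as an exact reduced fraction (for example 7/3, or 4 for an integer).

Clipped polygon: [(16/5,12) (108/11,12) (4,16)]

1. After x ≥ 2: [(3,11) (4,4) (9,0) (20,0) (20,5) (4,16)]
2. After x ≤ 11: [(3,11) (4,4) (9,0) (11,0) (11,179/16) (4,16)]
3. After y ≥ 12: [(16/5,12) (108/11,12) (4,16)]
4. After y ≤ 17: [(16/5,12) (108/11,12) (4,16)]
5. Canonical ring: [(16/5,12) (108/11,12) (4,16)]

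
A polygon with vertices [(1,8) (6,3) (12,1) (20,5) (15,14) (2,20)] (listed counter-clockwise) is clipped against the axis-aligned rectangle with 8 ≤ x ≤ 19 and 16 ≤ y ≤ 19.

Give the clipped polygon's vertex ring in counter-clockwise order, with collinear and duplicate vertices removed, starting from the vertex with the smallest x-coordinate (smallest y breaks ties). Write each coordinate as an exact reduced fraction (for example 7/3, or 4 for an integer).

Clipped polygon: [(8,16) (32/3,16) (8,224/13)]

1. After x ≥ 8: [(8,7/3) (12,1) (20,5) (15,14) (8,224/13)]
2. After x ≤ 19: [(8,7/3) (12,1) (19,9/2) (19,34/5) (15,14) (8,224/13)]
3. After y ≥ 16: [(8,16) (32/3,16) (8,224/13)]
4. After y ≤ 19: [(8,16) (32/3,16) (8,224/13)]
5. Canonical ring: [(8,16) (32/3,16) (8,224/13)]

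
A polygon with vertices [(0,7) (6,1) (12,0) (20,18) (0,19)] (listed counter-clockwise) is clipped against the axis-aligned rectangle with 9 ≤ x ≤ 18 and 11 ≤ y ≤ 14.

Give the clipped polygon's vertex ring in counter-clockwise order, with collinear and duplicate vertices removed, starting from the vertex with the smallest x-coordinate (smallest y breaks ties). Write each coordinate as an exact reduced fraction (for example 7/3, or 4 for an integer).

Clipped polygon: [(9,11) (152/9,11) (18,27/2) (18,14) (9,14)]

1. After x ≥ 9: [(9,1/2) (12,0) (20,18) (9,371/20)]
2. After x ≤ 18: [(9,1/2) (12,0) (18,27/2) (18,181/10) (9,371/20)]
3. After y ≥ 11: [(9,11) (152/9,11) (18,27/2) (18,181/10) (9,371/20)]
4. After y ≤ 14: [(9,14) (9,11) (152/9,11) (18,27/2) (18,14)]
5. Canonical ring: [(9,11) (152/9,11) (18,27/2) (18,14) (9,14)]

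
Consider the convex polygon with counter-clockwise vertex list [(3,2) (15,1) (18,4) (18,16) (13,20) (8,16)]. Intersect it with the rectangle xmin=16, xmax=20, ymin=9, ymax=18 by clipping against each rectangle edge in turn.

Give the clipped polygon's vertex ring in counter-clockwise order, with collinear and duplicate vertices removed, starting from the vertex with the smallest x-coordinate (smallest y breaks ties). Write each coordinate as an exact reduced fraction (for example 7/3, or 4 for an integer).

1. After x ≥ 16: [(16,2) (18,4) (18,16) (16,88/5)]
2. After x ≤ 20: [(16,2) (18,4) (18,16) (16,88/5)]
3. After y ≥ 9: [(16,9) (18,9) (18,16) (16,88/5)]
4. After y ≤ 18: [(16,9) (18,9) (18,16) (16,88/5)]
5. Canonical ring: [(16,9) (18,9) (18,16) (16,88/5)]

Clipped polygon: [(16,9) (18,9) (18,16) (16,88/5)]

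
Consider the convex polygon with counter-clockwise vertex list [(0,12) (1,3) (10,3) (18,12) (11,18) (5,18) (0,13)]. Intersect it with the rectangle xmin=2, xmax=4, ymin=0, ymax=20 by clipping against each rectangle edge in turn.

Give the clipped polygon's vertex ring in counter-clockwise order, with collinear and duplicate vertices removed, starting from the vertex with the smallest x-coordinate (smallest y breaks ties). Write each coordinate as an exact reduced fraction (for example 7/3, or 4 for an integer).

Clipped polygon: [(2,3) (4,3) (4,17) (2,15)]

1. After x ≥ 2: [(2,3) (10,3) (18,12) (11,18) (5,18) (2,15)]
2. After x ≤ 4: [(2,3) (4,3) (4,17) (2,15)]
3. After y ≥ 0: [(2,3) (4,3) (4,17) (2,15)]
4. After y ≤ 20: [(2,3) (4,3) (4,17) (2,15)]
5. Canonical ring: [(2,3) (4,3) (4,17) (2,15)]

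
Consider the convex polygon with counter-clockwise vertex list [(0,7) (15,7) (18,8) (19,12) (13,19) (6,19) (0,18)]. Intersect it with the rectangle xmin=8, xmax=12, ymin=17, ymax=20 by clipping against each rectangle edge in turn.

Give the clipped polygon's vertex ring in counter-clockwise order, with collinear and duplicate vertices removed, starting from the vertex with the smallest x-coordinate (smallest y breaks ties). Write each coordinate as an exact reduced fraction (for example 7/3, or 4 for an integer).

Clipped polygon: [(8,17) (12,17) (12,19) (8,19)]

1. After x ≥ 8: [(8,7) (15,7) (18,8) (19,12) (13,19) (8,19)]
2. After x ≤ 12: [(8,7) (12,7) (12,19) (8,19)]
3. After y ≥ 17: [(8,17) (12,17) (12,19) (8,19)]
4. After y ≤ 20: [(8,17) (12,17) (12,19) (8,19)]
5. Canonical ring: [(8,17) (12,17) (12,19) (8,19)]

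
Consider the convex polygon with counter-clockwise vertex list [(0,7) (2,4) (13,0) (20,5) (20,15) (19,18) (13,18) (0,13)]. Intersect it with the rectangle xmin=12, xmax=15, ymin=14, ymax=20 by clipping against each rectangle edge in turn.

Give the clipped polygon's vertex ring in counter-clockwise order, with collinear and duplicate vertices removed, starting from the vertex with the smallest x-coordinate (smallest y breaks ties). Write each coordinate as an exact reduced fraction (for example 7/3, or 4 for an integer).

Clipped polygon: [(12,14) (15,14) (15,18) (13,18) (12,229/13)]

1. After x ≥ 12: [(12,4/11) (13,0) (20,5) (20,15) (19,18) (13,18) (12,229/13)]
2. After x ≤ 15: [(12,4/11) (13,0) (15,10/7) (15,18) (13,18) (12,229/13)]
3. After y ≥ 14: [(12,14) (15,14) (15,18) (13,18) (12,229/13)]
4. After y ≤ 20: [(12,14) (15,14) (15,18) (13,18) (12,229/13)]
5. Canonical ring: [(12,14) (15,14) (15,18) (13,18) (12,229/13)]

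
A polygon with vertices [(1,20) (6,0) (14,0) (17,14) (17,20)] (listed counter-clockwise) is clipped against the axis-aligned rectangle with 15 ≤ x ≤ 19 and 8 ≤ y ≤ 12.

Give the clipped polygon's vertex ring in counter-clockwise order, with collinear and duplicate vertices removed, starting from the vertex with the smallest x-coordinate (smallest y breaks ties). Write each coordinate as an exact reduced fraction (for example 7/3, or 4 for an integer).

Clipped polygon: [(15,8) (110/7,8) (116/7,12) (15,12)]

1. After x ≥ 15: [(15,20) (15,14/3) (17,14) (17,20)]
2. After x ≤ 19: [(15,20) (15,14/3) (17,14) (17,20)]
3. After y ≥ 8: [(15,20) (15,8) (110/7,8) (17,14) (17,20)]
4. After y ≤ 12: [(15,12) (15,8) (110/7,8) (116/7,12)]
5. Canonical ring: [(15,8) (110/7,8) (116/7,12) (15,12)]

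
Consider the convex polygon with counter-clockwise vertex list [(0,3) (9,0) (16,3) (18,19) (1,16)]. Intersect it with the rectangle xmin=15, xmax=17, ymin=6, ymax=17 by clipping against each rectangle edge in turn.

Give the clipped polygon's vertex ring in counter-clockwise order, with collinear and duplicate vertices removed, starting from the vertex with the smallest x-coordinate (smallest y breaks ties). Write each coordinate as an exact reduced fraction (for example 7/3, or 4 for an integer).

Clipped polygon: [(15,6) (131/8,6) (17,11) (17,17) (15,17)]

1. After x ≥ 15: [(15,18/7) (16,3) (18,19) (15,314/17)]
2. After x ≤ 17: [(15,18/7) (16,3) (17,11) (17,320/17) (15,314/17)]
3. After y ≥ 6: [(15,6) (131/8,6) (17,11) (17,320/17) (15,314/17)]
4. After y ≤ 17: [(15,17) (15,6) (131/8,6) (17,11) (17,17)]
5. Canonical ring: [(15,6) (131/8,6) (17,11) (17,17) (15,17)]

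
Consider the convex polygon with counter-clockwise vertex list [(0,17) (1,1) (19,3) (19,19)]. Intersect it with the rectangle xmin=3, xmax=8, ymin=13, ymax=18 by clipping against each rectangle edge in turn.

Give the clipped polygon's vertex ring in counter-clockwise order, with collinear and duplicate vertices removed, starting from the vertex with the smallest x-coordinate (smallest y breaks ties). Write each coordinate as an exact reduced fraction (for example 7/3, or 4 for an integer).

Clipped polygon: [(3,13) (8,13) (8,339/19) (3,329/19)]

1. After x ≥ 3: [(3,329/19) (3,11/9) (19,3) (19,19)]
2. After x ≤ 8: [(8,339/19) (3,329/19) (3,11/9) (8,16/9)]
3. After y ≥ 13: [(8,13) (8,339/19) (3,329/19) (3,13)]
4. After y ≤ 18: [(8,13) (8,339/19) (3,329/19) (3,13)]
5. Canonical ring: [(3,13) (8,13) (8,339/19) (3,329/19)]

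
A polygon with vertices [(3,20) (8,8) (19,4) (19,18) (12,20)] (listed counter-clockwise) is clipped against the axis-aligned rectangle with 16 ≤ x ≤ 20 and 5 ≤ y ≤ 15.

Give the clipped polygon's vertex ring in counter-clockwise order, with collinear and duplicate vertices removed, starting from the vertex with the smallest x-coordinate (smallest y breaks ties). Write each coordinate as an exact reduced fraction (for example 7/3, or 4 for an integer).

Clipped polygon: [(16,56/11) (65/4,5) (19,5) (19,15) (16,15)]

1. After x ≥ 16: [(16,56/11) (19,4) (19,18) (16,132/7)]
2. After x ≤ 20: [(16,56/11) (19,4) (19,18) (16,132/7)]
3. After y ≥ 5: [(16,56/11) (65/4,5) (19,5) (19,18) (16,132/7)]
4. After y ≤ 15: [(16,15) (16,56/11) (65/4,5) (19,5) (19,15)]
5. Canonical ring: [(16,56/11) (65/4,5) (19,5) (19,15) (16,15)]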